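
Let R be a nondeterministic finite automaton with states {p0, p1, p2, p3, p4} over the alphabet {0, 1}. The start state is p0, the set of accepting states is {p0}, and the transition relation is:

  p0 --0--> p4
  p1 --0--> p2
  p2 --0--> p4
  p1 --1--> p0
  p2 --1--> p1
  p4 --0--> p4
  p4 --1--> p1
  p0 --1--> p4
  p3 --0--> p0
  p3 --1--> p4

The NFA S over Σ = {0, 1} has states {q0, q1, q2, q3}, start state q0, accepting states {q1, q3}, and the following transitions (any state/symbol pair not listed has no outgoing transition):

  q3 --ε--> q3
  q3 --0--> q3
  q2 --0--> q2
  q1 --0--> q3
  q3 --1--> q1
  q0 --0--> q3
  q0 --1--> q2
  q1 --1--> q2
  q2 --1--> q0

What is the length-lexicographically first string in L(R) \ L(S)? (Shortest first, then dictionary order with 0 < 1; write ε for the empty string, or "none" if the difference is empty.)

The empty string ε is accepted by R but not by S.
Since ε is the unique shortest string, it is the required witness.

ε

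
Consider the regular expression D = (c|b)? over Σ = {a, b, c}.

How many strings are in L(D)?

The expression has no Kleene star, so L(D) is finite. Expanding the alternatives gives {ε, b, c}.
That is 1 of length 0, 2 of length 1: 3 strings in all.

3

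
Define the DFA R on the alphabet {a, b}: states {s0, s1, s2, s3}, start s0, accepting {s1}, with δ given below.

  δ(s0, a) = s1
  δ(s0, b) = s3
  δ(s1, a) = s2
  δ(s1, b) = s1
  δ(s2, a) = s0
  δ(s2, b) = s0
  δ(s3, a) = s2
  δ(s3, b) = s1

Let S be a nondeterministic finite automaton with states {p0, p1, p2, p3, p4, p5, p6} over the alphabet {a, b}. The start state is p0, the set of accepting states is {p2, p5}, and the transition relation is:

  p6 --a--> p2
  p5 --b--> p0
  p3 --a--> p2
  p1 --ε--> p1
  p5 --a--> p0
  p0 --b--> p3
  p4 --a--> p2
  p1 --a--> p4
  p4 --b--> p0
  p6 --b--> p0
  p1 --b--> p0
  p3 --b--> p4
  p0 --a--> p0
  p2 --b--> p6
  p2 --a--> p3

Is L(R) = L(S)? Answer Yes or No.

The string a is accepted by R but rejected by S.
So L(R) ≠ L(S).

No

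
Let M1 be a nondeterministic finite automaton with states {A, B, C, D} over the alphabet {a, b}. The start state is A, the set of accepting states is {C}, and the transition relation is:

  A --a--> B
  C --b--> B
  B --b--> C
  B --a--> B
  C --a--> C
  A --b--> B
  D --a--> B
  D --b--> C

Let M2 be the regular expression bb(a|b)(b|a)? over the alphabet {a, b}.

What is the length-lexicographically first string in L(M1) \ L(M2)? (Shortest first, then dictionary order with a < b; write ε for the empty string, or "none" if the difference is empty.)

ab

The string ab is accepted by M1 but not by M2.
No shorter string lies in the difference, and ab is the lexicographically first length-2 string in L(M1) \ L(M2).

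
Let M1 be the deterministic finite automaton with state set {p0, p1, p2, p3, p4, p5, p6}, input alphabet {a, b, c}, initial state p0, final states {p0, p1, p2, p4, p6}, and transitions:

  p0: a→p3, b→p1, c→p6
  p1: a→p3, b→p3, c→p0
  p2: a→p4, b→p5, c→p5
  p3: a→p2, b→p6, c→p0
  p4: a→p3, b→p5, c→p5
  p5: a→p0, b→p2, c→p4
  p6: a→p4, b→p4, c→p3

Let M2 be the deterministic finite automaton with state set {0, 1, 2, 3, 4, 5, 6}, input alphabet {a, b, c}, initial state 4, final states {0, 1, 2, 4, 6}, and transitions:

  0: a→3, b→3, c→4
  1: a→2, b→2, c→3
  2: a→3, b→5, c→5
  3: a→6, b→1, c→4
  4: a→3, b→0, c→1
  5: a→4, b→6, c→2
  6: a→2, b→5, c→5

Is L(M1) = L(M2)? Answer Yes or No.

Exploring the product automaton M1 × M2 from the start pair (p0, 4), following both machines on each input symbol, reaches 7 state pairs: (p0, 4), (p3, 3), (p1, 0), (p6, 1), (p2, 6), (p4, 2), (p5, 5).
M1 accepts in {p0, p1, p2, p4, p6} and M2 accepts in {0, 1, 2, 4, 6}. In every reachable pair the two components are either both accepting — (p0, 4), (p1, 0), (p6, 1), (p2, 6), (p4, 2) — or both non-accepting, so no string is accepted by exactly one of the machines: L(M1) \ L(M2) and L(M2) \ L(M1) are both empty.
Hence every string is accepted by M1 iff it is accepted by M2, and the two languages coincide.

Yes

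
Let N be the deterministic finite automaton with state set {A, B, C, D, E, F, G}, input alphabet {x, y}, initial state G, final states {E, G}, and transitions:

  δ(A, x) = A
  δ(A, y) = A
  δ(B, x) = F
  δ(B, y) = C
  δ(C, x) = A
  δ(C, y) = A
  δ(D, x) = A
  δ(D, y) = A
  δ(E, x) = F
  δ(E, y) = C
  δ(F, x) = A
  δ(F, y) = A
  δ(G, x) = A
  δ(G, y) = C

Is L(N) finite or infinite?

The useful states (reachable from G and able to reach an accepting state) are {G}.
Restricted to these states the transition graph has no cycle, so every accepting path has bounded length and L is finite.

finite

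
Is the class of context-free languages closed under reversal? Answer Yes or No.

Reversing the right-hand side of every production of a context-free grammar for L gives a context-free grammar for Lᴿ (induction on derivation length).
So the context-free languages are closed under reversal.

Yes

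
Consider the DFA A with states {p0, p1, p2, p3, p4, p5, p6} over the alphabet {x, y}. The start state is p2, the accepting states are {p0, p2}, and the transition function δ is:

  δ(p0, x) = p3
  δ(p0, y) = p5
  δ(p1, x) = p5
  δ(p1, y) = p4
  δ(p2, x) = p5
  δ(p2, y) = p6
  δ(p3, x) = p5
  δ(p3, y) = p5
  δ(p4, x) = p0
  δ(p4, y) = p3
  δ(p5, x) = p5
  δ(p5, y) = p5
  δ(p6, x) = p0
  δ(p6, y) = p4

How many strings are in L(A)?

The useful subgraph on states {p0, p2, p4, p6} is acyclic, so L(A) is finite; the longest accepting path visits 4 useful states, giving maximum string length 3.
Counting accepting paths from p2 by length: 1 of length 0, 1 of length 2, 1 of length 3. Total 3.

3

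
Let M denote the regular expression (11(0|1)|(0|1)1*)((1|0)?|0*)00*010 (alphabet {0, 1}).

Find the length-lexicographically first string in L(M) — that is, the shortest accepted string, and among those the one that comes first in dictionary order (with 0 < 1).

By inspection of the expression, no string of length less than 5 matches, and 00010 is the lexicographically first match of length 5.

00010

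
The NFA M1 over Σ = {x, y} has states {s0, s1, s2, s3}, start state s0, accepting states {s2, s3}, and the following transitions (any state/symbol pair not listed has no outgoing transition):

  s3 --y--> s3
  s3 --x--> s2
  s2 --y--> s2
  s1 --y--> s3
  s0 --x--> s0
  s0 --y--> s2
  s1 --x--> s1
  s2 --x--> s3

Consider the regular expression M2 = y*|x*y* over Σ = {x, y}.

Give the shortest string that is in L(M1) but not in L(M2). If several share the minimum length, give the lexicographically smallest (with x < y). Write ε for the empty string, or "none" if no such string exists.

The string yx is accepted by M1 but not by M2.
No shorter string lies in the difference, and yx is the lexicographically first length-2 string in L(M1) \ L(M2).

yx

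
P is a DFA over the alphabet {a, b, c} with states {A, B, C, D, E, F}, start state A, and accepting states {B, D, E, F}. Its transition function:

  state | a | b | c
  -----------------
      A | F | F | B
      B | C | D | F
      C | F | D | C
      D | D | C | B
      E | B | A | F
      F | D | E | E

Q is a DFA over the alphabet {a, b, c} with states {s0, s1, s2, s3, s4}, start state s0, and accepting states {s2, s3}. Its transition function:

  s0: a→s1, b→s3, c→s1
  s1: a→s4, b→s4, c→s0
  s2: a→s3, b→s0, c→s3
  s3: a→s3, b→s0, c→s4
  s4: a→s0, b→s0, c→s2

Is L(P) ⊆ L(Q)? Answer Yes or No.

No

The string a is in L(P) but not in L(Q).
So L(P) ⊄ L(Q).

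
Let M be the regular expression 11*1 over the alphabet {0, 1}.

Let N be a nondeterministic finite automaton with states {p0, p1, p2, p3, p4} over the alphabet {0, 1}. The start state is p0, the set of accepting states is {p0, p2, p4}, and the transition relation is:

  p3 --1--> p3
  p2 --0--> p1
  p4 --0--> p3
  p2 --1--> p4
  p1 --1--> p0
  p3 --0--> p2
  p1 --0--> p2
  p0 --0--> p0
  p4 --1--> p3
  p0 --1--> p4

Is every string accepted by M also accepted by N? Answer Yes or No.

No

The string 11 is in L(M) but not in L(N).
So L(M) ⊄ L(N).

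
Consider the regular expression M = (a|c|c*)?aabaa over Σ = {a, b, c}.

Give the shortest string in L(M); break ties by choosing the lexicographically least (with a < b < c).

aabaa

By inspection of the expression, no string of length less than 5 matches, and aabaa is the lexicographically first match of length 5.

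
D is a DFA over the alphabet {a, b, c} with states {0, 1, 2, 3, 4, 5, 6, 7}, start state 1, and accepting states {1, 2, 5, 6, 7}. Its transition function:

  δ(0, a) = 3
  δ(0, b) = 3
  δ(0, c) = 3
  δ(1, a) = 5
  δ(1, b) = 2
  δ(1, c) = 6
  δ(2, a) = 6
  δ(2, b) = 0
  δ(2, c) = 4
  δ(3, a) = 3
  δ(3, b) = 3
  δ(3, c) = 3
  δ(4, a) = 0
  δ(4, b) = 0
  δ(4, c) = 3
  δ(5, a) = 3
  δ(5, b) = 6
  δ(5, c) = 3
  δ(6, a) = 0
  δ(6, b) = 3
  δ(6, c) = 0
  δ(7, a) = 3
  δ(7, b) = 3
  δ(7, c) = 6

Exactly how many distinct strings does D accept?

6

The useful subgraph on states {1, 2, 5, 6} is acyclic, so L(D) is finite; the longest accepting path visits 3 useful states, giving maximum string length 2.
Counting accepting paths from 1 by length: 1 of length 0, 3 of length 1, 2 of length 2. Total 6.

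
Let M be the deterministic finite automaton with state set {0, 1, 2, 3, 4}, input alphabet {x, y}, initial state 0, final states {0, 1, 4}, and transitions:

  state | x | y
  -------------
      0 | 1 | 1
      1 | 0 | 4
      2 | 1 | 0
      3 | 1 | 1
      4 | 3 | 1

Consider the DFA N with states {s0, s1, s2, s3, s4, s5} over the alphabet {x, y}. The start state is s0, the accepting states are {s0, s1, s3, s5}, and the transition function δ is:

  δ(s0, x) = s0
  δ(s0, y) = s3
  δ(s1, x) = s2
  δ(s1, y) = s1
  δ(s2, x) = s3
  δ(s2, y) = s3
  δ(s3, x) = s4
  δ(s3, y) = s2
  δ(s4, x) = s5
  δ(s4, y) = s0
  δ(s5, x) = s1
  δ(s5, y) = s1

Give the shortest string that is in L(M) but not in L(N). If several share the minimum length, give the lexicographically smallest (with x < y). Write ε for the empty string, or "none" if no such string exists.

yx

The string yx is accepted by M but not by N.
No shorter string lies in the difference, and yx is the lexicographically first length-2 string in L(M) \ L(N).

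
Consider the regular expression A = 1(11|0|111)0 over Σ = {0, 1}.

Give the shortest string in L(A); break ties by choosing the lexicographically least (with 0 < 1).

By inspection of the expression, no string of length less than 3 matches, and 100 is the lexicographically first match of length 3.

100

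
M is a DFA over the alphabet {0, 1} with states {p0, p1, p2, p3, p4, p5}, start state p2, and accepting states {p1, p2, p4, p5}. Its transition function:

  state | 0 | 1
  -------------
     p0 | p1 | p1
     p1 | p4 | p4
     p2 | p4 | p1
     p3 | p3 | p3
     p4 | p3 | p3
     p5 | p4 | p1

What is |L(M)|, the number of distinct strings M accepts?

The useful subgraph on states {p1, p2, p4} is acyclic, so L(M) is finite; the longest accepting path visits 3 useful states, giving maximum string length 2.
Counting accepting paths from p2 by length: 1 of length 0, 2 of length 1, 2 of length 2. Total 5.

5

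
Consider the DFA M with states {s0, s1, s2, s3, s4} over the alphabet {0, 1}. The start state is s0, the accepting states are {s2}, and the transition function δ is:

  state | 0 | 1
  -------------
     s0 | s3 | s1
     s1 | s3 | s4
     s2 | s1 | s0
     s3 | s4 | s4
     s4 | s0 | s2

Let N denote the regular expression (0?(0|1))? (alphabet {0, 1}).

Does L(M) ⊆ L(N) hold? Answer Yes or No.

The string 001 is in L(M) but not in L(N).
So L(M) ⊄ L(N).

No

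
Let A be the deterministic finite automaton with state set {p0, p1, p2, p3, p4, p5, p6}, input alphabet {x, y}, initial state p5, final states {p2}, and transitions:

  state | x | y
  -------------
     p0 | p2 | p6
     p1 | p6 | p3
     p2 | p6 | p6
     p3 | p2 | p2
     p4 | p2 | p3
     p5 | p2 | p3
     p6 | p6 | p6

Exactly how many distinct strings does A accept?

3

The useful subgraph on states {p2, p3, p5} is acyclic, so L(A) is finite; the longest accepting path visits 3 useful states, giving maximum string length 2.
Counting accepting paths from p5 by length: 1 of length 1, 2 of length 2. Total 3.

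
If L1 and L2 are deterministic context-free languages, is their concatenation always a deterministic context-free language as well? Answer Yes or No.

Take L₁ = {ε, c} (finite, hence regular and DCFL) and L₂ = {c aⁿbⁿ : n≥0} ∪ {cc aⁿb²ⁿ : n≥0} (a DCFL: the number of leading c's tells the DPDA whether to pop one stack symbol per b or per two b's). Then L₁L₂ ∩ cca⁺b* = {cc aⁿbⁿ : n≥1} ∪ {cc aⁿb²ⁿ : n≥1}. If L₁L₂ were a DCFL, so would be this intersection with a regular set, and a DPDA for it started from its configuration after reading cc would accept {aⁿbⁿ : n≥1} ∪ {aⁿb²ⁿ : n≥1}, which no deterministic PDA accepts (a DPDA for it would have a single run on aⁿb²ⁿ, accepting after the prefix aⁿbⁿ and accepting again after n more b's; an ordinary PDA that simulates it on a's and b's and, at any moment when it is accepting, may switch to reading only a fresh letter d while feeding each d to the simulation as a b, would accept aⁱbʲdᵏ (k≥1) exactly when both aⁱbʲ and aⁱbʲ⁺ᵏ are in the language, i.e. its language intersected with the regular set a*b*d⁺ would be exactly {aⁿbⁿdⁿ : n≥1} — impossible, since context-free languages are closed under intersection with regular sets and {aⁿbⁿdⁿ} is not context-free). Hence L₁L₂ is not a DCFL.

No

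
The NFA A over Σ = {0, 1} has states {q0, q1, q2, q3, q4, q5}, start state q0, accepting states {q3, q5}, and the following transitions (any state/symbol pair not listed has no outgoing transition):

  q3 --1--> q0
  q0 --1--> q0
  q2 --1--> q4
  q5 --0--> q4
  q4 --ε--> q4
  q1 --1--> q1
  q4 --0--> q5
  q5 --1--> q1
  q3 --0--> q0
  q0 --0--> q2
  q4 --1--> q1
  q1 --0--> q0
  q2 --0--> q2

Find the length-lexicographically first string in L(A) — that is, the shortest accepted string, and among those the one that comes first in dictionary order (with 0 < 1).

A breadth-first search from q0 reaches an accepting state first via the path q0 → q2 → q4 → q5 on input 010.
No string of length < 3 is accepted (BFS exhausts all shorter strings without reaching an accepting state), and 010 is the lexicographically least accepting string of length 3.

010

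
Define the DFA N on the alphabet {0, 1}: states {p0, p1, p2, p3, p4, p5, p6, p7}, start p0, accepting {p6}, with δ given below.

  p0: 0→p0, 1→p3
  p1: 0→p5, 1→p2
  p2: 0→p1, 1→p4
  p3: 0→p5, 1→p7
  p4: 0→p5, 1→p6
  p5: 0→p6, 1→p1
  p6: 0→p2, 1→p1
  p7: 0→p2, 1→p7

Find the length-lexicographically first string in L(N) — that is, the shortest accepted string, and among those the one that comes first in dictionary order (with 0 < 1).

A breadth-first search from p0 reaches an accepting state first via the path p0 → p3 → p5 → p6 on input 100.
No string of length < 3 is accepted (BFS exhausts all shorter strings without reaching an accepting state), and 100 is the lexicographically least accepting string of length 3.

100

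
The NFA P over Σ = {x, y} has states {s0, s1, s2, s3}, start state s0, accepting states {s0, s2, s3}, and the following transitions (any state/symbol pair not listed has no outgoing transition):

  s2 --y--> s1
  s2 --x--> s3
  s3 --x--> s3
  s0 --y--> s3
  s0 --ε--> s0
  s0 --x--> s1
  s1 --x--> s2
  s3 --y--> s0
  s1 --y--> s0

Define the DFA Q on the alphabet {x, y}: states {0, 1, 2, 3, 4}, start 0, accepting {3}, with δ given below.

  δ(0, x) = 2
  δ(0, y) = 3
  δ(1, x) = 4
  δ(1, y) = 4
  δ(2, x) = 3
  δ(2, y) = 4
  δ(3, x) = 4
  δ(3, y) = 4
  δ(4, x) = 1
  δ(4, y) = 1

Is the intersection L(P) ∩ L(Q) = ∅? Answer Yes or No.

No

The string y is accepted by both P and Q.
Hence L(P) ∩ L(Q) ≠ ∅.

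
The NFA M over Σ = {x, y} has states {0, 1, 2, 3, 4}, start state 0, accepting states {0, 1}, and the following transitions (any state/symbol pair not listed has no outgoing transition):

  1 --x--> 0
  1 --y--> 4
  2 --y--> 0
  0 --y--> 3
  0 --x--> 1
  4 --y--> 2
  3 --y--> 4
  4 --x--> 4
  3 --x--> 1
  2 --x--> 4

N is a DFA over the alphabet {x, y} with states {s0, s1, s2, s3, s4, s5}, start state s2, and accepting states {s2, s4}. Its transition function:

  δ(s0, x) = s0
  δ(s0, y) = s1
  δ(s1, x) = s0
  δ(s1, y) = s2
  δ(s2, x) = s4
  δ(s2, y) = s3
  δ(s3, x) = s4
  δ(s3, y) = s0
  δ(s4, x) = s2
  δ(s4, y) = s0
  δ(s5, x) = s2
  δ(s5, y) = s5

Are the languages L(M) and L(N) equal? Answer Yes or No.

Yes

Exploring the product automaton M × N from the start pair (0, s2), following both machines on each input symbol, reaches 5 state pairs: (0, s2), (1, s4), (3, s3), (4, s0), (2, s1).
M accepts in {0, 1} and N accepts in {s2, s4}. In every reachable pair the two components are either both accepting — (0, s2), (1, s4) — or both non-accepting, so no string is accepted by exactly one of the machines: L(M) \ L(N) and L(N) \ L(M) are both empty.
Hence every string is accepted by M iff it is accepted by N, and the two languages coincide.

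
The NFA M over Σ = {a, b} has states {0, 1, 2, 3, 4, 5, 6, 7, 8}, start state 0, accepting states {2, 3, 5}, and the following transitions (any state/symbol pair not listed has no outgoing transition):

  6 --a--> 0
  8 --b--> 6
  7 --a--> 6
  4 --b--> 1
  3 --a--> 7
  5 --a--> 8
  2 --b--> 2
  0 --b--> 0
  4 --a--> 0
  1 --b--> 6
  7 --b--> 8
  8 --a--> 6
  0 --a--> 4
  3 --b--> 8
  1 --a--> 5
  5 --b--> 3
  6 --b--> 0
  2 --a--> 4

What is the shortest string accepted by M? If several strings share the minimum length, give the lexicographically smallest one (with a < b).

aba

A breadth-first search from 0 reaches an accepting state first via the path 0 → 4 → 1 → 5 on input aba.
No string of length < 3 is accepted (BFS exhausts all shorter strings without reaching an accepting state), and aba is the lexicographically least accepting string of length 3.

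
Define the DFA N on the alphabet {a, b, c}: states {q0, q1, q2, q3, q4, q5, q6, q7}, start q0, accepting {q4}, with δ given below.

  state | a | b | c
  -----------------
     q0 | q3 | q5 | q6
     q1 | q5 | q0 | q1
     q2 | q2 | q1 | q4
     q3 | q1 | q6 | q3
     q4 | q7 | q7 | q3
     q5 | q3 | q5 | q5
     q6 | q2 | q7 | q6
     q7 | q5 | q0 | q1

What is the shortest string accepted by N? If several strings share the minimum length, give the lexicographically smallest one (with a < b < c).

cac

A breadth-first search from q0 reaches an accepting state first via the path q0 → q6 → q2 → q4 on input cac.
No string of length < 3 is accepted (BFS exhausts all shorter strings without reaching an accepting state), and cac is the lexicographically least accepting string of length 3.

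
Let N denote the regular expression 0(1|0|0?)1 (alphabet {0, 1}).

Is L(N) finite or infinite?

The expression contains no Kleene star (every subexpression denotes a finite set), so L(N) is finite.

finite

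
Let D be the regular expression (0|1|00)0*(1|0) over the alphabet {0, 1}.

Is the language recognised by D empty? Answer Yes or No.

The string 00 matches the expression, so it belongs to L(D).
Since L(D) contains at least one string, it is not empty.

No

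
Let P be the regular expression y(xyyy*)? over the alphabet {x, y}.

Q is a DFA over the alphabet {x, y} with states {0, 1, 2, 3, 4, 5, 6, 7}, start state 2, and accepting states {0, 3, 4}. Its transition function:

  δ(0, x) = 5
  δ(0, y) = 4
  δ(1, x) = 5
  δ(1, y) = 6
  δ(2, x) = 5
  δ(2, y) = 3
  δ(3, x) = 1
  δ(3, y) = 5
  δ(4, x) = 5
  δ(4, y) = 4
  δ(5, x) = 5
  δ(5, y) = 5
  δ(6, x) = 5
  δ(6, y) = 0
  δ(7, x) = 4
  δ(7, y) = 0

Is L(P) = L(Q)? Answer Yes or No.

Converting the expression P to a DFA (subset construction, then merging equivalent states) gives the minimal DFA with states {p0, p1, p2, p3, p4, p5}, start state p0, accepting states {p2, p5} and transitions p0: x→p1, y→p2; p1: x→p1, y→p1; p2: x→p3, y→p1; p3: x→p1, y→p4; p4: x→p1, y→p5; p5: x→p1, y→p5.
Exploring the product automaton P × Q from the start pair (p0, 2), following both machines on each input symbol, reaches 7 state pairs: (p0, 2), (p1, 5), (p2, 3), (p3, 1), (p4, 6), (p5, 0), (p5, 4).
P accepts in {p2, p5} and Q accepts in {0, 3, 4}. In every reachable pair the two components are either both accepting — (p2, 3), (p5, 0), (p5, 4) — or both non-accepting, so no string is accepted by exactly one of the machines: L(P) \ L(Q) and L(Q) \ L(P) are both empty.
Hence every string is accepted by P iff it is accepted by Q, and the two languages coincide.

Yes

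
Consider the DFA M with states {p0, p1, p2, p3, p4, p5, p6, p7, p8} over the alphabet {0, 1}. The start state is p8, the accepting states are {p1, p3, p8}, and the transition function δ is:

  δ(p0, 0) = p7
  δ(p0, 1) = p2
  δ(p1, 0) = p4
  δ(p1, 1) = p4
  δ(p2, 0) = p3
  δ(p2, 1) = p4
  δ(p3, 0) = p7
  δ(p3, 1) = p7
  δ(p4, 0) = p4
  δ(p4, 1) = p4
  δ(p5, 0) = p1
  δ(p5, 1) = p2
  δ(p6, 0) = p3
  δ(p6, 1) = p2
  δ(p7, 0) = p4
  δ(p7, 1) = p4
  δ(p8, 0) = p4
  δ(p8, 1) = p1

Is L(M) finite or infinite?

finite

The useful states (reachable from p8 and able to reach an accepting state) are {p1, p8}.
Restricted to these states the transition graph has no cycle, so every accepting path has bounded length and L is finite.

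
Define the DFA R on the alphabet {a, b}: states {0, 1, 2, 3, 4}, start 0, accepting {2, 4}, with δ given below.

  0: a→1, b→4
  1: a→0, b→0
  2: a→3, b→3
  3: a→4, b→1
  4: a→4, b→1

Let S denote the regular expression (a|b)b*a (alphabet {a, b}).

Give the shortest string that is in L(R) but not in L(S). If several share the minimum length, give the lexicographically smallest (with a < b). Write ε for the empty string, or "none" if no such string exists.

b

The string b is accepted by R but not by S.
No shorter string lies in the difference, and b is the lexicographically first length-1 string in L(R) \ L(S).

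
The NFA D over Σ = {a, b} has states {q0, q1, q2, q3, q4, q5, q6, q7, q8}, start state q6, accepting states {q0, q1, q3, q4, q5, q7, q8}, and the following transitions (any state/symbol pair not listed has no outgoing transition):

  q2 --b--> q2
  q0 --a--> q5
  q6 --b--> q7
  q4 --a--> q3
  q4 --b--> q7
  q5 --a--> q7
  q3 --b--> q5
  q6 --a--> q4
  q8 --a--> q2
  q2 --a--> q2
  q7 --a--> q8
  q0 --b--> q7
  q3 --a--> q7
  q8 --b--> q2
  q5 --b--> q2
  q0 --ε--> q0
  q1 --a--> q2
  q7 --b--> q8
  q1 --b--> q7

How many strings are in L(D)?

The useful subgraph on states {q3, q4, q5, q6, q7, q8} is acyclic, so L(D) is finite; the longest accepting path visits 6 useful states, giving maximum string length 5.
Counting accepting paths from q6 by length: 2 of length 1, 4 of length 2, 4 of length 3, 3 of length 4, 2 of length 5. Total 15.

15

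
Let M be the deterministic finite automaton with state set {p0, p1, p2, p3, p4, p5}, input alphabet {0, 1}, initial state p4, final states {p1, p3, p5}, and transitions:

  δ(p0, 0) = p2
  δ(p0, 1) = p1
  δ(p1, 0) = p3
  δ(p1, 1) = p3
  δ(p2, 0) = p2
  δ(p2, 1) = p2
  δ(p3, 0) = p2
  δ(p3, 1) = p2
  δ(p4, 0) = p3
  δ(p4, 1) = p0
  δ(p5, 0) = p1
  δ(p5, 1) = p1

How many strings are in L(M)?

4

The useful subgraph on states {p0, p1, p3, p4} is acyclic, so L(M) is finite; the longest accepting path visits 4 useful states, giving maximum string length 3.
Counting accepting paths from p4 by length: 1 of length 1, 1 of length 2, 2 of length 3. Total 4.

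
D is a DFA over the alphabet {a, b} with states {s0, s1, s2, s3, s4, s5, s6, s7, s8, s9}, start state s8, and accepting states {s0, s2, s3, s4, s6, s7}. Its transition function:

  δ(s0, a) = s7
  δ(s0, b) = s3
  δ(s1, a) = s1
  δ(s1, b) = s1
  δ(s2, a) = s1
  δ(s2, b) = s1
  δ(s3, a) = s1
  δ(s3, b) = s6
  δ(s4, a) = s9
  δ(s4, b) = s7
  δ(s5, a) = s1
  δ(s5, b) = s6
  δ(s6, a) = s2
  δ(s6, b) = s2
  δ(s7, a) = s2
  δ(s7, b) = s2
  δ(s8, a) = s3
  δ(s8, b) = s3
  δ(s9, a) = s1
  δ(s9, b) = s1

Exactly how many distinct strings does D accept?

The useful subgraph on states {s2, s3, s6, s8} is acyclic, so L(D) is finite; the longest accepting path visits 4 useful states, giving maximum string length 3.
Counting accepting paths from s8 by length: 2 of length 1, 2 of length 2, 4 of length 3. Total 8.

8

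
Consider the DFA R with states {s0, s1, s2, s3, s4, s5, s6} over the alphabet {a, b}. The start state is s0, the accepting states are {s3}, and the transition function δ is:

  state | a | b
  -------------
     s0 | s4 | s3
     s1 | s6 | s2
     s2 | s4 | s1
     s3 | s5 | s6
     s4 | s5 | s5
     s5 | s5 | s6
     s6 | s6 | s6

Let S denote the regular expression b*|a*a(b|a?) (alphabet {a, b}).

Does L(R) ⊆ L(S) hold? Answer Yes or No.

Yes

Converting the expression S to a DFA (subset construction, then merging equivalent states) gives the minimal DFA with states {r0, r1, r2, r3, r4}, start state r0, accepting states {r0, r1, r2, r3} and transitions r0: a→r1, b→r2; r1: a→r1, b→r3; r2: a→r4, b→r2; r3: a→r4, b→r4; r4: a→r4, b→r4.
Exploring the product automaton R × S from the start pair (s0, r0), following both machines on each input symbol, reaches 9 state pairs: (s0, r0), (s4, r1), (s3, r2), (s5, r1), (s5, r3), (s5, r4), (s6, r2), (s6, r3), (s6, r4).
R accepts in {s3} and S accepts in {r0, r1, r2, r3}. The reachable pairs whose R-component is accepting are (s3, r2); in each of them the S-component is accepting too, so the product for L(R) \ L(S) (R-component accepting, S-component rejecting) has no reachable accepting pair and the difference is empty.
Hence every string in L(R) is also in L(S).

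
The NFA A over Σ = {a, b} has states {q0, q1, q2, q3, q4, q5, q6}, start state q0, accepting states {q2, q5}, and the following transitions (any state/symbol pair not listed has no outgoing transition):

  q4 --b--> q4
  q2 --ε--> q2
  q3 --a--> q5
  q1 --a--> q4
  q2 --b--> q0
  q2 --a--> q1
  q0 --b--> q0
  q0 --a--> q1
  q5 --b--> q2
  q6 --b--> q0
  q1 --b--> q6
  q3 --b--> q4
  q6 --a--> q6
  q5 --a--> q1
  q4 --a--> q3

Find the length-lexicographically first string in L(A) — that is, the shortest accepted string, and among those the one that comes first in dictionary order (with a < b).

aaaa

A breadth-first search from q0 reaches an accepting state first via the path q0 → q1 → q4 → q3 → q5 on input aaaa.
No string of length < 4 is accepted (BFS exhausts all shorter strings without reaching an accepting state), and aaaa is the lexicographically least accepting string of length 4.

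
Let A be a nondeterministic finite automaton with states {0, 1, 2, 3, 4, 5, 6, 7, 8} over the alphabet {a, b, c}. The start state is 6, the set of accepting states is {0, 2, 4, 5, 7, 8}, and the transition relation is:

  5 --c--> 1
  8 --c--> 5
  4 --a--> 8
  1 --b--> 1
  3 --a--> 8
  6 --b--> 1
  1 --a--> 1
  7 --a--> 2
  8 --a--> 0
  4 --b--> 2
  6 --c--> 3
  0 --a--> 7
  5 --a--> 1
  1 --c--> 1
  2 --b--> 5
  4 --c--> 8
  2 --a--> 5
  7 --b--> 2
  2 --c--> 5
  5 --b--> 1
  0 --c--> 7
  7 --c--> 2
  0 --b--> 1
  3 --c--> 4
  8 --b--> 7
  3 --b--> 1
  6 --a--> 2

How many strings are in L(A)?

135

The useful subgraph on states {0, 2, 3, 4, 5, 6, 7, 8} is acyclic, so L(A) is finite; the longest accepting path visits 8 useful states, giving maximum string length 7.
Counting accepting paths from 6 by length: 1 of length 1, 5 of length 2, 6 of length 3, 14 of length 4, 25 of length 5, 48 of length 6, 36 of length 7. Total 135.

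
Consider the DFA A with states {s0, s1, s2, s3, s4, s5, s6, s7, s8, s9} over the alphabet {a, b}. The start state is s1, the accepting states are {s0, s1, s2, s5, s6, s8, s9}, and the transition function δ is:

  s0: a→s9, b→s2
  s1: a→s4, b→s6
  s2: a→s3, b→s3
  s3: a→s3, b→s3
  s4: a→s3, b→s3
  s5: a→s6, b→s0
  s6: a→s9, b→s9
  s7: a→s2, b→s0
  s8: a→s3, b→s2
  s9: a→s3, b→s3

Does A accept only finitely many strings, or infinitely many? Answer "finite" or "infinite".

finite

The useful states (reachable from s1 and able to reach an accepting state) are {s1, s6, s9}.
Restricted to these states the transition graph has no cycle, so every accepting path has bounded length and L is finite.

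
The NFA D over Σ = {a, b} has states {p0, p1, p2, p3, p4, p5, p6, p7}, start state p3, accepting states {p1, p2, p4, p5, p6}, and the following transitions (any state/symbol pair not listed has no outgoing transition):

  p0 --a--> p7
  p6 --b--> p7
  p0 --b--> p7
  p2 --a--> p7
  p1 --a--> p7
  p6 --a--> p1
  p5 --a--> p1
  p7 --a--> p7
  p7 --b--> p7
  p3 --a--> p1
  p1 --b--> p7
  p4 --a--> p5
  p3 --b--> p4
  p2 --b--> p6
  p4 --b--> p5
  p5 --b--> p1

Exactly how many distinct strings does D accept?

The useful subgraph on states {p1, p3, p4, p5} is acyclic, so L(D) is finite; the longest accepting path visits 4 useful states, giving maximum string length 3.
Counting accepting paths from p3 by length: 2 of length 1, 2 of length 2, 4 of length 3. Total 8.

8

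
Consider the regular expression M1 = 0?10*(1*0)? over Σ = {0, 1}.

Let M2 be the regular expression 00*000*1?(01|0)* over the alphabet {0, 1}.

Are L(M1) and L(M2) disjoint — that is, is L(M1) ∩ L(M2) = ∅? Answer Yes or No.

Yes

Converting the expression M1 to a DFA (subset construction, then merging equivalent states) gives the minimal DFA with states {r0, r1, r2, r3, r4, r5}, start state r0, accepting states {r2, r5} and transitions r0: 0→r1, 1→r2; r1: 0→r3, 1→r2; r2: 0→r2, 1→r4; r3: 0→r3, 1→r3; r4: 0→r5, 1→r4; r5: 0→r3, 1→r3.
Converting the expression M2 to a DFA (subset construction, then merging equivalent states) gives the minimal DFA with states {t0, t1, t2, t3, t4, t5}, start state t0, accepting states {t4, t5} and transitions t0: 0→t1, 1→t2; t1: 0→t3, 1→t2; t2: 0→t2, 1→t2; t3: 0→t4, 1→t2; t4: 0→t4, 1→t5; t5: 0→t4, 1→t2.
Exploring the product automaton M1 × M2 from the start pair (r0, t0), following both machines on each input symbol, reaches 9 state pairs: (r0, t0), (r1, t1), (r2, t2), (r3, t3), (r4, t2), (r3, t4), (r3, t2), (r5, t2), (r3, t5).
M1 accepts in {r2, r5} and M2 accepts in {t4, t5}; no reachable pair has both components accepting, so no string drives both machines to acceptance simultaneously and L(M1) ∩ L(M2) = ∅.
So no string is accepted by both, and the intersection is empty.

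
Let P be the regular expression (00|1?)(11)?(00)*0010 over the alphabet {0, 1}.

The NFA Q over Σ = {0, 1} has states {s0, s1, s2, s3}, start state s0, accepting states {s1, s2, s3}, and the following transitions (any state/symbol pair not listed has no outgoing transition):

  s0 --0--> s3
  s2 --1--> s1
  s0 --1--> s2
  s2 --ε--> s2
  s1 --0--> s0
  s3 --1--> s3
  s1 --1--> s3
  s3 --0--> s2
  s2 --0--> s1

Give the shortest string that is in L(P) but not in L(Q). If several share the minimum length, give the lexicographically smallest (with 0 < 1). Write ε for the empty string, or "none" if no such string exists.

The string 0010 is accepted by P but not by Q.
No shorter string lies in the difference, and 0010 is the lexicographically first length-4 string in L(P) \ L(Q).

0010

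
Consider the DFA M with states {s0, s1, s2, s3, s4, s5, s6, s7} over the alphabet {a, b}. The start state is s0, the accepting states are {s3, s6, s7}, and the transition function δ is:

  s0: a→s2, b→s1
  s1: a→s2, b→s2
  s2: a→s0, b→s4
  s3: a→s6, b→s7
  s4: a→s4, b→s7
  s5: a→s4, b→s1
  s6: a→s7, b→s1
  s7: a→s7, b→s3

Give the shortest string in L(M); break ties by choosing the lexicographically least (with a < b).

A breadth-first search from s0 reaches an accepting state first via the path s0 → s2 → s4 → s7 on input abb.
No string of length < 3 is accepted (BFS exhausts all shorter strings without reaching an accepting state), and abb is the lexicographically least accepting string of length 3.

abb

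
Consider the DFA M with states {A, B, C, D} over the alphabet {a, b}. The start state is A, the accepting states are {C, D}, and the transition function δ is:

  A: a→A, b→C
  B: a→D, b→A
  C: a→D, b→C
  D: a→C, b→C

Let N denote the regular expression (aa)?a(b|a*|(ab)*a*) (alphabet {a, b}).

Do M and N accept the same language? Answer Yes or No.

The string b is accepted by M but rejected by N.
So L(M) ≠ L(N).

No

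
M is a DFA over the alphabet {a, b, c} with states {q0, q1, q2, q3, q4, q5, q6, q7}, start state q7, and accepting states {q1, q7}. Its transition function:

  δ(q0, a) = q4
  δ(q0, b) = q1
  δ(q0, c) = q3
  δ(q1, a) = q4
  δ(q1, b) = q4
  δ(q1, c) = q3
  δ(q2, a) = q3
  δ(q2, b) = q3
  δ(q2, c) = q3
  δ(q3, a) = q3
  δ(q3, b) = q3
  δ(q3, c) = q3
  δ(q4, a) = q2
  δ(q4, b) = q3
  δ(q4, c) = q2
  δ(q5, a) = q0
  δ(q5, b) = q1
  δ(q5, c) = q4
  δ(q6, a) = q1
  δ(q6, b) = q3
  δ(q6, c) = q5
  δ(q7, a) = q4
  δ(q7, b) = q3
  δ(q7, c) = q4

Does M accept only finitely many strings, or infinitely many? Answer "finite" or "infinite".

The useful states (reachable from q7 and able to reach an accepting state) are {q7}.
Restricted to these states the transition graph has no cycle, so every accepting path has bounded length and L is finite.

finite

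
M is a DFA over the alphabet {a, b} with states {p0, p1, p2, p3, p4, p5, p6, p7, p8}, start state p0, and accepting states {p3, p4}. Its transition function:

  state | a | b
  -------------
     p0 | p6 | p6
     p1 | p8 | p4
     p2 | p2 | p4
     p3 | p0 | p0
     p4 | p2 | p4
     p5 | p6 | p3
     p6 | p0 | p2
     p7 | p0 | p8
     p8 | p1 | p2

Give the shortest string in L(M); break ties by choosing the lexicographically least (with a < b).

A breadth-first search from p0 reaches an accepting state first via the path p0 → p6 → p2 → p4 on input abb.
No string of length < 3 is accepted (BFS exhausts all shorter strings without reaching an accepting state), and abb is the lexicographically least accepting string of length 3.

abb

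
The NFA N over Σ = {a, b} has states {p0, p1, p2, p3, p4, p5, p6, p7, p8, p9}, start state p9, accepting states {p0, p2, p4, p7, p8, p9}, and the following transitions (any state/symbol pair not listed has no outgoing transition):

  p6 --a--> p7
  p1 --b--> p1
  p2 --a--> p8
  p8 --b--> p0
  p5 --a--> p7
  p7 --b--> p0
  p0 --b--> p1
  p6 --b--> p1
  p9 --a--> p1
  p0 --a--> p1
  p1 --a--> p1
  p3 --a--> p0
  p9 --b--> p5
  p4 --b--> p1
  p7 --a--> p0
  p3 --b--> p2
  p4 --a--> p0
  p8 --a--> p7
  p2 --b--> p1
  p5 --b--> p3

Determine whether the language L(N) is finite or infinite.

finite

The useful states (reachable from p9 and able to reach an accepting state) are {p0, p2, p3, p5, p7, p8, p9}.
Restricted to these states the transition graph has no cycle, so every accepting path has bounded length and L is finite.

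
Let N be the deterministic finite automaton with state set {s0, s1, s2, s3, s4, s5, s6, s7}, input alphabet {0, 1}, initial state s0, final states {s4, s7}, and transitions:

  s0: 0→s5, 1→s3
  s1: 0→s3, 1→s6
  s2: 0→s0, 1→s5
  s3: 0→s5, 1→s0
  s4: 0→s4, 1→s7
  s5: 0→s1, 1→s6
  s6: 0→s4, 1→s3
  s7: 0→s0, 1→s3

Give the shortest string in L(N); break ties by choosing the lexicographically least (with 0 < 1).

010

A breadth-first search from s0 reaches an accepting state first via the path s0 → s5 → s6 → s4 on input 010.
No string of length < 3 is accepted (BFS exhausts all shorter strings without reaching an accepting state), and 010 is the lexicographically least accepting string of length 3.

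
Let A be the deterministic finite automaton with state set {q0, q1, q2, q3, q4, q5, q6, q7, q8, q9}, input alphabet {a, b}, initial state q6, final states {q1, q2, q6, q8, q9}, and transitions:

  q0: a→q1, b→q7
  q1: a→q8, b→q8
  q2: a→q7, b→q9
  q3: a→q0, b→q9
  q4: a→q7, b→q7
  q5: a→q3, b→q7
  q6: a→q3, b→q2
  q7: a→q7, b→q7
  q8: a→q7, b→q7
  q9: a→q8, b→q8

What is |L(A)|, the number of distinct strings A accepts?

The useful subgraph on states {q0, q1, q2, q3, q6, q8, q9} is acyclic, so L(A) is finite; the longest accepting path visits 5 useful states, giving maximum string length 4.
Counting accepting paths from q6 by length: 1 of length 0, 1 of length 1, 2 of length 2, 5 of length 3, 2 of length 4. Total 11.

11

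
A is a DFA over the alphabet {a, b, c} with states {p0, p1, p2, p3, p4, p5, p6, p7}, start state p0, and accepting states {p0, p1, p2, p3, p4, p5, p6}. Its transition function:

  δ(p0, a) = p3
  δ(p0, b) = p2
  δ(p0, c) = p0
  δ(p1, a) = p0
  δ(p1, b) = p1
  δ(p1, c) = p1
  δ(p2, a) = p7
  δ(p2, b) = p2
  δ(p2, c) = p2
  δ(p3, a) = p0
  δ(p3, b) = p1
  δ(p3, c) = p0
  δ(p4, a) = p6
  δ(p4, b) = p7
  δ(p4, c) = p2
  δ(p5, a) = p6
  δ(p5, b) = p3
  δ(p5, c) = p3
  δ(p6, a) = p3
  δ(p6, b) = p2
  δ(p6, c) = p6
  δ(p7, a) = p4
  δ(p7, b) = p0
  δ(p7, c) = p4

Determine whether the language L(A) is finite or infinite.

State p0 is reachable from the start and can reach an accepting state, and it lies on the cycle p0 → p0.
Traversing that cycle any number of times yields accepted strings of unbounded length, so the language is infinite.

infinite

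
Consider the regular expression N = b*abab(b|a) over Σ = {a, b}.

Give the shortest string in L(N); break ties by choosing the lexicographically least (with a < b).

ababa

By inspection of the expression, no string of length less than 5 matches, and ababa is the lexicographically first match of length 5.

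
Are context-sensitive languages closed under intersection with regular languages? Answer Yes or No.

Yes

Every regular language is context-sensitive, and context-sensitive languages are closed under intersection (an LBA runs the DFA check and then the LBA for L on the same linear tape).
So the context-sensitive languages are closed under intersection with a regular language.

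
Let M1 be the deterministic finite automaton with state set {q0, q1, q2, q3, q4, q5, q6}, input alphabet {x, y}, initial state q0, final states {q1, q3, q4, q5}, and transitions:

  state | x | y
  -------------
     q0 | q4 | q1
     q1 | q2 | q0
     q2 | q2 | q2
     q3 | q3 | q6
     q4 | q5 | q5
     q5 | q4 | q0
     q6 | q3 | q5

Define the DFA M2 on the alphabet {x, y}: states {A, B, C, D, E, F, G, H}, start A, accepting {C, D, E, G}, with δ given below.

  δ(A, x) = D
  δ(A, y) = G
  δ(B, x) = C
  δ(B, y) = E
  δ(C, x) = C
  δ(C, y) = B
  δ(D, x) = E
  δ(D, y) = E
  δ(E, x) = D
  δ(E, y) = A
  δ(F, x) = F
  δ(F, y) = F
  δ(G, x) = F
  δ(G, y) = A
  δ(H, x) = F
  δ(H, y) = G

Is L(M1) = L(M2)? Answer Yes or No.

Yes

Exploring the product automaton M1 × M2 from the start pair (q0, A), following both machines on each input symbol, reaches 5 state pairs: (q0, A), (q4, D), (q1, G), (q5, E), (q2, F).
M1 accepts in {q1, q3, q4, q5} and M2 accepts in {C, D, E, G}. In every reachable pair the two components are either both accepting — (q4, D), (q1, G), (q5, E) — or both non-accepting, so no string is accepted by exactly one of the machines: L(M1) \ L(M2) and L(M2) \ L(M1) are both empty.
Hence every string is accepted by M1 iff it is accepted by M2, and the two languages coincide.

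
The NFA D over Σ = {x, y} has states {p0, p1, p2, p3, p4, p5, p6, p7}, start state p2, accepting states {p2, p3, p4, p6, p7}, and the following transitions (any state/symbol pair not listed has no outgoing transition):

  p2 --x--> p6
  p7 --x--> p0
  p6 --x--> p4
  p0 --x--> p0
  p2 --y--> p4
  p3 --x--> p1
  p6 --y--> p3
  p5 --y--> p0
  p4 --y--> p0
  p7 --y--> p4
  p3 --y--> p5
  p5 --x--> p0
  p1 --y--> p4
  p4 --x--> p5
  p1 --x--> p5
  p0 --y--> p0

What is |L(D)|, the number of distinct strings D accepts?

The useful subgraph on states {p1, p2, p3, p4, p6} is acyclic, so L(D) is finite; the longest accepting path visits 5 useful states, giving maximum string length 4.
Counting accepting paths from p2 by length: 1 of length 0, 2 of length 1, 2 of length 2, 1 of length 4. Total 6.

6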